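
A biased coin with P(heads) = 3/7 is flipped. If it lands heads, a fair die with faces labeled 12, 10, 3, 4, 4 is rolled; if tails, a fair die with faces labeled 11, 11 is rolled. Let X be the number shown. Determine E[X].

319/35

E[X | heads] = (12+10+3+4+4)/5 = 33/5.
E[X | tails] = (11+11)/2 = 11.
By the law of total expectation,
E[X] = (3/7)·(33/5) + (4/7)·(11) = 319/35.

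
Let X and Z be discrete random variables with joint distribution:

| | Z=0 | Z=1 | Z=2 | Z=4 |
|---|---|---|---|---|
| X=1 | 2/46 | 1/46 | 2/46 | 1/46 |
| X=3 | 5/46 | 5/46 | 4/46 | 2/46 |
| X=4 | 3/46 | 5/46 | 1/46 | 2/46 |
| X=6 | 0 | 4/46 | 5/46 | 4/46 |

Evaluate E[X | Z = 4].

13/3

P(Z = 4) = 9/46.
Summing X·P(X=x,Z=y) over the conditioning event gives 39/46.
E[X | Z = 4] = (39/46) / (9/46) = 13/3.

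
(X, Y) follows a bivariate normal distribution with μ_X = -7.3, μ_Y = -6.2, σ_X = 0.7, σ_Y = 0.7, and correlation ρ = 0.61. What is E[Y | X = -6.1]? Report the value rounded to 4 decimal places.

The regression of Y on X has slope ρ·σ_Y/σ_X and passes through (μ_X, μ_Y).
E[Y | X=-6.1] = -6.2 + (0.61)·(0.7/0.7)·(-6.1 − (-7.3)) = -6.2 + (0.61)·(1.2) = -5.4680.

-5.4680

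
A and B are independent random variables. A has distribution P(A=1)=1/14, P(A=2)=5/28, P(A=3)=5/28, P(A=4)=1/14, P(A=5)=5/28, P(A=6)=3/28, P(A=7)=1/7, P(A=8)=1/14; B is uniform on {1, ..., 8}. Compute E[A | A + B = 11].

110/21

P(A + B = 11) = 3/32.
Summing A·P(x,y) over outcomes with A + B = 11 gives 55/112.
E[A | A + B = 11] = (55/112) / (3/32) = 110/21.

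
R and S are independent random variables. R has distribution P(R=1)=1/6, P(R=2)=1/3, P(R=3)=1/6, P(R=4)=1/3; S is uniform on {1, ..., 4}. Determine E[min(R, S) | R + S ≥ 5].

37/16

P(R + S ≥ 5) = 2/3.
Summing min(R,S)·P(x,y) over outcomes with R + S ≥ 5 gives 37/24.
E[min(R, S) | R + S ≥ 5] = (37/24) / (2/3) = 37/16.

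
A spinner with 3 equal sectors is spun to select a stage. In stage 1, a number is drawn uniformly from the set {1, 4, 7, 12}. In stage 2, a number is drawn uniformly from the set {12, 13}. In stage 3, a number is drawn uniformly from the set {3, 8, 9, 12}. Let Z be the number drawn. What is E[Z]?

53/6

E[Z | stage 1] = (1+4+7+12)/4 = 6.
E[Z | stage 2] = (12+13)/2 = 25/2.
E[Z | stage 3] = (3+8+9+12)/4 = 8.
By the law of total expectation,
E[Z] = (1/3)·(6) + (1/3)·(25/2) + (1/3)·(8) = 53/6.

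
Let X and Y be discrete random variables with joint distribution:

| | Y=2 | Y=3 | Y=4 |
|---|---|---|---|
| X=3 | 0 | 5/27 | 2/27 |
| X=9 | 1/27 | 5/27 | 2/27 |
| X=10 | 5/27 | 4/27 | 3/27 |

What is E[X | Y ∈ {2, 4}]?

P(Y ∈ {2, 4}) = 13/27.
Σ X·P over the event = 3·(2/27) + 9·(1/27) + 9·(2/27) + 10·(5/27) + 10·(3/27) = 113/27.
E[X | Y ∈ {2, 4}] = (113/27) / (13/27) = 113/13.

113/13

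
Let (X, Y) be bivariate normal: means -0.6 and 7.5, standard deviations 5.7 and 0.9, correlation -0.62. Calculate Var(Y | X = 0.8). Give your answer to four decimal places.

0.4986

The conditional variance in a bivariate normal is σ_Y²(1 − ρ²), independent of x.
Var(Y | X=0.8) = (0.9)²·(1 − (-0.62)²) = 0.81·0.6156 = 0.4986.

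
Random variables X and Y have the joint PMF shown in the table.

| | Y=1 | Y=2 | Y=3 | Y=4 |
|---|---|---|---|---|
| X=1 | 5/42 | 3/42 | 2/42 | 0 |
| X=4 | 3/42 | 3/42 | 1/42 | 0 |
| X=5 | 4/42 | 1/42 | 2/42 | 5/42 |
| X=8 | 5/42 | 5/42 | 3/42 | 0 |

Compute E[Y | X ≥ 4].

P(X ≥ 4) = 16/21.
Summing Y·P(X=x,Y=y) over the conditioning event gives 34/21.
E[Y | X ≥ 4] = (34/21) / (16/21) = 17/8.

17/8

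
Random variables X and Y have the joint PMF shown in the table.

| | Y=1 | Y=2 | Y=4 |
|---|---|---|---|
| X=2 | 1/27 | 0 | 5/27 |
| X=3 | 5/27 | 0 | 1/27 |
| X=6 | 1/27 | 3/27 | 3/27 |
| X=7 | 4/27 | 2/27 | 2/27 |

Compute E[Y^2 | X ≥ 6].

7

P(X ≥ 6) = 5/9.
Σ Y^2·P over the event = 1·(1/27) + 4·(3/27) + 16·(3/27) + 1·(4/27) + 4·(2/27) + 16·(2/27) = 35/9.
E[Y^2 | X ≥ 6] = (35/9) / (5/9) = 7.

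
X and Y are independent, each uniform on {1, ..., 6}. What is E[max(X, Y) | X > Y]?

14/3

P(X > Y) = 5/12.
Summing max(X,Y)·P(x,y) over outcomes with X > Y gives 35/18.
E[max(X, Y) | X > Y] = (35/18) / (5/12) = 14/3.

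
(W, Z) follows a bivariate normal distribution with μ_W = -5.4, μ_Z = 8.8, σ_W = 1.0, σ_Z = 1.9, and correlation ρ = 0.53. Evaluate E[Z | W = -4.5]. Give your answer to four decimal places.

E[Z | W=x] = μ_Z + ρ(σ_Z/σ_W)(x − μ_W) for jointly normal variables.
E[Z | W=-4.5] = 8.8 + (0.53)·(1.9/1.0)·(-4.5 − (-5.4)) = 8.8 + (1.007)·(0.9) = 9.7063.

9.7063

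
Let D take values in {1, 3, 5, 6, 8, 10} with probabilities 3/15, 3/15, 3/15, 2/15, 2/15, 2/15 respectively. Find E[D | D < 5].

P(D < 5) = 2/5.
Σ over the event: 1·1/5 + 3·1/5 = 4/5.
E[D | D < 5] = (4/5) / (2/5) = 2.

2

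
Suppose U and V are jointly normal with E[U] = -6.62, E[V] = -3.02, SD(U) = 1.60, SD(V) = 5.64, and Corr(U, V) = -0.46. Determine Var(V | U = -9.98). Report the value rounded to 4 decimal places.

25.0787

Var(V | U=x) = (1 − ρ²)·σ_V².
Var(V | U=-9.98) = (5.64)²·(1 − (-0.46)²) = 31.8096·0.7884 = 25.0787.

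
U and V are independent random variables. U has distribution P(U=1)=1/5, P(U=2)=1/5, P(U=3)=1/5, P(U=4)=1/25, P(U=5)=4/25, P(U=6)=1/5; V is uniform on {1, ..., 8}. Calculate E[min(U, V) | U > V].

P(U > V) = 59/200.
Summing min(U,V)·P(x,y) over outcomes with U > V gives 141/200.
E[min(U, V) | U > V] = (141/200) / (59/200) = 141/59.

141/59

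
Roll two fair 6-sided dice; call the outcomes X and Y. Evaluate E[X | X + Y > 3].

122/33

P(X + Y > 3) = 11/12.
Summing X·P(x,y) over outcomes with X + Y > 3 gives 61/18.
E[X | X + Y > 3] = (61/18) / (11/12) = 122/33.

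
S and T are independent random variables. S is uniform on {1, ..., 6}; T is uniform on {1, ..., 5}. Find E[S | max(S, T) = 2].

Outcomes with max(S, T) = 2: (1,2), (2,1), (2,2), each with probability 1/30.
E[S | max(S, T) = 2] = (1 + 2 + 2) / 3 = 5/3.

5/3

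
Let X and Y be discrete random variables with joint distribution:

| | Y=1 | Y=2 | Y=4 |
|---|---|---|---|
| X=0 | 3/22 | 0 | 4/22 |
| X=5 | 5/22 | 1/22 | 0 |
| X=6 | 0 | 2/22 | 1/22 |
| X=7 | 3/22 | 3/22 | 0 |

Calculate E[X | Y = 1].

P(Y = 1) = 1/2.
Σ X·P over the event = 0·(3/22) + 5·(5/22) + 7·(3/22) = 23/11.
E[X | Y = 1] = (23/11) / (1/2) = 46/11.

46/11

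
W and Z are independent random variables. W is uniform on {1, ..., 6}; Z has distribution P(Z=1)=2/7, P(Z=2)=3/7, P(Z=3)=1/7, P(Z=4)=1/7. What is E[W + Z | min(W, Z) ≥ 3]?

P(min(W, Z) ≥ 3) = 4/21.
Summing (W+Z)·P(x,y) over outcomes with min(W, Z) ≥ 3 gives 32/21.
E[W + Z | min(W, Z) ≥ 3] = (32/21) / (4/21) = 8.

8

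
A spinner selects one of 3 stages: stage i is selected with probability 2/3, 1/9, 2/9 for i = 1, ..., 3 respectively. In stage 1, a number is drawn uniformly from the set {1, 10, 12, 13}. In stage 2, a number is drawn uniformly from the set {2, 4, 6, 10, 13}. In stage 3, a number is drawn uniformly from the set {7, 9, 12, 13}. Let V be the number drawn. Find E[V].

163/18

E[V | stage 1] = (1+10+12+13)/4 = 9.
E[V | stage 2] = (2+4+6+10+13)/5 = 7.
E[V | stage 3] = (7+9+12+13)/4 = 41/4.
E[V] = (2/3)·(9) + (1/9)·(7) + (2/9)·(41/4) = 163/18.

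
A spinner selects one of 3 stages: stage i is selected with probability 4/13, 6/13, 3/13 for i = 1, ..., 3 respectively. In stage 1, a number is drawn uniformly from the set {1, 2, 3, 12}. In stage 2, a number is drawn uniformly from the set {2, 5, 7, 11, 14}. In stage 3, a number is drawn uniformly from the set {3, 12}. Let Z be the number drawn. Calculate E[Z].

873/130

E[Z | stage 1] = (1+2+3+12)/4 = 9/2.
E[Z | stage 2] = (2+5+7+11+14)/5 = 39/5.
E[Z | stage 3] = (3+12)/2 = 15/2.
E[Z] = (4/13)·(9/2) + (6/13)·(39/5) + (3/13)·(15/2) = 873/130.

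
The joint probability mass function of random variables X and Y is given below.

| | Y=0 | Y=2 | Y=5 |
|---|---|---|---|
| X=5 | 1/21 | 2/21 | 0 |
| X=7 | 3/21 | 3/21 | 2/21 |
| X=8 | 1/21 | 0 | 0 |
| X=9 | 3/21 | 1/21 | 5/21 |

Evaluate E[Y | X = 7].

2

P(X = 7) = 8/21.
Summing Y·P(X=x,Y=y) over the conditioning event gives 16/21.
E[Y | X = 7] = (16/21) / (8/21) = 2.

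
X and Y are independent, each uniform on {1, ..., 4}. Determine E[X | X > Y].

10/3

P(X > Y) = 3/8.
Summing X·P(x,y) over outcomes with X > Y gives 5/4.
E[X | X > Y] = (5/4) / (3/8) = 10/3.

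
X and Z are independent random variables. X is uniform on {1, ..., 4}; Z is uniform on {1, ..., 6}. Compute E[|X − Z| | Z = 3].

1

P(Z = 3) = 1/6.
Summing |X−Z|·P(x,y) over outcomes with Z = 3 gives 1/6.
E[|X − Z| | Z = 3] = (1/6) / (1/6) = 1.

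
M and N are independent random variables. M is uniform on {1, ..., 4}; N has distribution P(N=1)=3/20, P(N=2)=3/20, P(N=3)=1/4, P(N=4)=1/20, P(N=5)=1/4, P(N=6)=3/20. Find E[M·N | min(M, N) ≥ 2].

12

P(min(M, N) ≥ 2) = 51/80.
Summing MN·P(x,y) over outcomes with min(M, N) ≥ 2 gives 153/20.
E[M·N | min(M, N) ≥ 2] = (153/20) / (51/80) = 12.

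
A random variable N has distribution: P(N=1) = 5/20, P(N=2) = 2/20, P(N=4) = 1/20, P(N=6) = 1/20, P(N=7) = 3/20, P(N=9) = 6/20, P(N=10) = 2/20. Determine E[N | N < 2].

1

P(N < 2) = 1/4.
Σ over the event: 1·1/4 = 1/4.
E[N | N < 2] = (1/4) / (1/4) = 1.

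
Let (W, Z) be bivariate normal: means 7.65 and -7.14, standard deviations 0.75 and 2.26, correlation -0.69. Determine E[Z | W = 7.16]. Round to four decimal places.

For a bivariate normal, E[Z | W=x] = μ_Z + ρ·(σ_Z/σ_W)·(x − μ_W).
E[Z | W=7.16] = -7.14 + (-0.69)·(2.26/0.75)·(7.16 − (7.65)) = -7.14 + (-2.0792)·(-0.49) = -6.1212.

-6.1212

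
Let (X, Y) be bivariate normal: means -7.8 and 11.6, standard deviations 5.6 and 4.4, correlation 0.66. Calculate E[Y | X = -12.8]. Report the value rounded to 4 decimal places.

9.0071

The regression of Y on X has slope ρ·σ_Y/σ_X and passes through (μ_X, μ_Y).
E[Y | X=-12.8] = 11.6 + (0.66)·(4.4/5.6)·(-12.8 − (-7.8)) = 11.6 + (0.518571)·(-5) = 9.0071.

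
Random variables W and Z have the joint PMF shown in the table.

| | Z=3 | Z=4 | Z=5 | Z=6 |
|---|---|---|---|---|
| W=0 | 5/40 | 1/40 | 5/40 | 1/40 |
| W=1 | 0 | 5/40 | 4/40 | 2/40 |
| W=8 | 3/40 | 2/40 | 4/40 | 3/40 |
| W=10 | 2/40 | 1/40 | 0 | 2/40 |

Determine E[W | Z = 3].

22/5

P(Z = 3) = 1/4.
Σ W·P over the event = 0·(5/40) + 8·(3/40) + 10·(2/40) = 11/10.
E[W | Z = 3] = (11/10) / (1/4) = 22/5.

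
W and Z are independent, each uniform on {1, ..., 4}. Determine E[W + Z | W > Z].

Outcomes with W > Z: (2,1), (3,1), (3,2), (4,1), (4,2), (4,3), each with probability 1/16.
E[W + Z | W > Z] = (3 + 4 + 5 + 5 + 6 + 7) / 6 = 5.

5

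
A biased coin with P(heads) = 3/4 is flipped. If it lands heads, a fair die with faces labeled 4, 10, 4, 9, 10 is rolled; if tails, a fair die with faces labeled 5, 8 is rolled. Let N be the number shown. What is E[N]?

E[N | heads] = (4+10+4+9+10)/5 = 37/5.
E[N | tails] = (5+8)/2 = 13/2.
By the law of total expectation,
E[N] = (3/4)·(37/5) + (1/4)·(13/2) = 287/40.

287/40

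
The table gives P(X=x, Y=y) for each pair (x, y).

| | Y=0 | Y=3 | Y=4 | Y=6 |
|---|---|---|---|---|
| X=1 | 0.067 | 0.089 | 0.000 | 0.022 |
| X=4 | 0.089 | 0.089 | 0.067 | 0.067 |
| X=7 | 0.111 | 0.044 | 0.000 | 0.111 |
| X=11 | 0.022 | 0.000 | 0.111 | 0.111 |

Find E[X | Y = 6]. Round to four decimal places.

7.3569

P(Y = 6) = 0.311.
Σ X·P over the event = 1·(0.022) + 4·(0.067) + 7·(0.111) + 11·(0.111) = 2.288.
E[X | Y = 6] = (2.288) / (0.311) = 7.3569.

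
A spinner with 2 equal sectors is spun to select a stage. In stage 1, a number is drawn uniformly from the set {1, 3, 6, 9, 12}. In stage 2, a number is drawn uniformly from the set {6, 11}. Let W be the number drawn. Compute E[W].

E[W | stage 1] = (1+3+6+9+12)/5 = 31/5.
E[W | stage 2] = (6+11)/2 = 17/2.
E[W] = (1/2)·(31/5) + (1/2)·(17/2) = 147/20.

147/20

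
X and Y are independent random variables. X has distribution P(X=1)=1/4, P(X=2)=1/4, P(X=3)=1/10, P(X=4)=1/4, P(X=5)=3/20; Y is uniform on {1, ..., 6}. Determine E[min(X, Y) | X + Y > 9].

50/11

P(X + Y > 9) = 11/120.
Summing min(X,Y)·P(x,y) over outcomes with X + Y > 9 gives 5/12.
E[min(X, Y) | X + Y > 9] = (5/12) / (11/120) = 50/11.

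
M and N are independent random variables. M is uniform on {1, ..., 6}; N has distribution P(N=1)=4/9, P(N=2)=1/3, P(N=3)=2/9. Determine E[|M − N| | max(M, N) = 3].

17/13

P(max(M, N) = 3) = 13/54.
Summing |M−N|·P(x,y) over outcomes with max(M, N) = 3 gives 17/54.
E[|M − N| | max(M, N) = 3] = (17/54) / (13/54) = 17/13.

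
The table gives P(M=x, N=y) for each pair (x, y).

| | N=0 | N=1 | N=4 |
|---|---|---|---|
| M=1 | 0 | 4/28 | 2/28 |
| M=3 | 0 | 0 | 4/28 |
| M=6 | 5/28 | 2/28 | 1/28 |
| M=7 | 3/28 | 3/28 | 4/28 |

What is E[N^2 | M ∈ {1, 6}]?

P(M ∈ {1, 6}) = 1/2.
Σ N^2·P over the event = 1·(4/28) + 16·(2/28) + 0·(5/28) + 1·(2/28) + 16·(1/28) = 27/14.
E[N^2 | M ∈ {1, 6}] = (27/14) / (1/2) = 27/7.

27/7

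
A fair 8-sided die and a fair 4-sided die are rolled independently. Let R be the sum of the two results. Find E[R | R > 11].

12

P(R > 11) = 1/32.
Σ over the event: 12·1/32 = 3/8.
E[R | R > 11] = (3/8) / (1/32) = 12.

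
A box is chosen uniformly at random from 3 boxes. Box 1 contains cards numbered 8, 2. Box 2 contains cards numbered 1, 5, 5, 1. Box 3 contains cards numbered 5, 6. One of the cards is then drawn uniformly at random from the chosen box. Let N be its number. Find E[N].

E[N | box 1] = (8+2)/2 = 5.
E[N | box 2] = (1+5+5+1)/4 = 3.
E[N | box 3] = (5+6)/2 = 11/2.
E[N] = (1/3)·(5) + (1/3)·(3) + (1/3)·(11/2) = 9/2.

9/2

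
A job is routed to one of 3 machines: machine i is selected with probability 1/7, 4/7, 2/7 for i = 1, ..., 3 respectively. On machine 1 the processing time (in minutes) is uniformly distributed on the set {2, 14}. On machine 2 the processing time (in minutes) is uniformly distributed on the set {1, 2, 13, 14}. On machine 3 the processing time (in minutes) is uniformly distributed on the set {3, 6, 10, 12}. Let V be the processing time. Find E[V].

E[V | machine 1] = (2+14)/2 = 8.
E[V | machine 2] = (1+2+13+14)/4 = 15/2.
E[V | machine 3] = (3+6+10+12)/4 = 31/4.
E[V] = (1/7)·(8) + (4/7)·(15/2) + (2/7)·(31/4) = 107/14.

107/14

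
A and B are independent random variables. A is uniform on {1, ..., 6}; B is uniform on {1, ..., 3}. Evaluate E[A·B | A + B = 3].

P(A + B = 3) = 1/9.
Summing AB·P(x,y) over outcomes with A + B = 3 gives 2/9.
E[A·B | A + B = 3] = (2/9) / (1/9) = 2.

2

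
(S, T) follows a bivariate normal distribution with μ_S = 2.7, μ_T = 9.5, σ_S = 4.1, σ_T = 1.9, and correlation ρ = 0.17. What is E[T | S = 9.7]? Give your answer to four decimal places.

E[T | S=x] = μ_T + ρ(σ_T/σ_S)(x − μ_S) for jointly normal variables.
E[T | S=9.7] = 9.5 + (0.17)·(1.9/4.1)·(9.7 − (2.7)) = 9.5 + (0.07878)·(7) = 10.0515.

10.0515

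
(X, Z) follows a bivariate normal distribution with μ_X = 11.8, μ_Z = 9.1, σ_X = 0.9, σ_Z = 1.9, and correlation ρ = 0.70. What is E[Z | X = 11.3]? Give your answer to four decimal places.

8.3611

The regression of Z on X has slope ρ·σ_Z/σ_X and passes through (μ_X, μ_Z).
E[Z | X=11.3] = 9.1 + (0.70)·(1.9/0.9)·(11.3 − (11.8)) = 9.1 + (1.4778)·(-0.5) = 8.3611.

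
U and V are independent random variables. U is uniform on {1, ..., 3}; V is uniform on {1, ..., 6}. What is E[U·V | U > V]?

11/3

Outcomes with U > V: (2,1), (3,1), (3,2), each with probability 1/18.
E[U·V | U > V] = (2 + 3 + 6) / 3 = 11/3.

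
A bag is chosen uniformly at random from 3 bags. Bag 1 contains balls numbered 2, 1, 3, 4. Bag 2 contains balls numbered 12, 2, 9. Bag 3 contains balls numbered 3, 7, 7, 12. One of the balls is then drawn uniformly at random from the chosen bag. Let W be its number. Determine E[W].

209/36

E[W | bag 1] = (2+1+3+4)/4 = 5/2.
E[W | bag 2] = (12+2+9)/3 = 23/3.
E[W | bag 3] = (3+7+7+12)/4 = 29/4.
By the law of total expectation,
E[W] = (1/3)·(5/2) + (1/3)·(23/3) + (1/3)·(29/4) = 209/36.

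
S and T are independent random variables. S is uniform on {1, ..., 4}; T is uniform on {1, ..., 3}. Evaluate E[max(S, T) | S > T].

10/3

Outcomes with S > T: (2,1), (3,1), (3,2), (4,1), (4,2), (4,3), each with probability 1/12.
E[max(S, T) | S > T] = (2 + 3 + 3 + 4 + 4 + 4) / 6 = 10/3.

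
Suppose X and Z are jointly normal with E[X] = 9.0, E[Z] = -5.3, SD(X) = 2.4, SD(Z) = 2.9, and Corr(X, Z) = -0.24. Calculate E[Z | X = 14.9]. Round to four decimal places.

-7.0110

For a bivariate normal, E[Z | X=x] = μ_Z + ρ·(σ_Z/σ_X)·(x − μ_X).
E[Z | X=14.9] = -5.3 + (-0.24)·(2.9/2.4)·(14.9 − (9.0)) = -5.3 + (-0.29)·(5.9) = -7.0110.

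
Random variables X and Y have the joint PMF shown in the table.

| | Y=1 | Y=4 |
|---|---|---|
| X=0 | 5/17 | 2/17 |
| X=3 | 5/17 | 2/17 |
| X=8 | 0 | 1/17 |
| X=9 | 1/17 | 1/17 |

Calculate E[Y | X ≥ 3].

P(X ≥ 3) = 10/17.
Σ Y·P over the event = 1·(5/17) + 4·(2/17) + 4·(1/17) + 1·(1/17) + 4·(1/17) = 22/17.
E[Y | X ≥ 3] = (22/17) / (10/17) = 11/5.

11/5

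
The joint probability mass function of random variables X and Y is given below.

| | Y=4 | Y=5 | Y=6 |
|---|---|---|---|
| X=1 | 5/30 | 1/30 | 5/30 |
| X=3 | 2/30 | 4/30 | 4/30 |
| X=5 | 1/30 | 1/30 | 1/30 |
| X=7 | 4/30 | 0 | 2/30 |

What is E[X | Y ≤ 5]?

P(Y ≤ 5) = 3/5.
Σ X·P over the event = 1·(5/30) + 1·(1/30) + 3·(2/30) + 3·(4/30) + 5·(1/30) + 5·(1/30) + 7·(4/30) = 31/15.
E[X | Y ≤ 5] = (31/15) / (3/5) = 31/9.

31/9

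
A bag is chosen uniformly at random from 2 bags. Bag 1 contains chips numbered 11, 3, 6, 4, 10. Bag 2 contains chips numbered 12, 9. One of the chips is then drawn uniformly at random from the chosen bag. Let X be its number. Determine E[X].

E[X | bag 1] = (11+3+6+4+10)/5 = 34/5.
E[X | bag 2] = (12+9)/2 = 21/2.
By the law of total expectation,
E[X] = (1/2)·(34/5) + (1/2)·(21/2) = 173/20.

173/20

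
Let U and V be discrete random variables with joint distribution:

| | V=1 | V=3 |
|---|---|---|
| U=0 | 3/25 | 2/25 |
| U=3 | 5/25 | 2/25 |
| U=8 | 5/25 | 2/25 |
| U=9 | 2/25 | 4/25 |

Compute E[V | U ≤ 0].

9/5

P(U ≤ 0) = 1/5.
Σ V·P over the event = 1·(3/25) + 3·(2/25) = 9/25.
E[V | U ≤ 0] = (9/25) / (1/5) = 9/5.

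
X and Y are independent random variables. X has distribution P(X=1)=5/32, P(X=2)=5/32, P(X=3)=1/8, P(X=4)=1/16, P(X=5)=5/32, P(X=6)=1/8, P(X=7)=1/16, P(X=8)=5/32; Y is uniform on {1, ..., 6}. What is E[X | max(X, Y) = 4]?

59/22

P(max(X, Y) = 4) = 11/96.
Summing X·P(x,y) over outcomes with max(X, Y) = 4 gives 59/192.
E[X | max(X, Y) = 4] = (59/192) / (11/96) = 59/22.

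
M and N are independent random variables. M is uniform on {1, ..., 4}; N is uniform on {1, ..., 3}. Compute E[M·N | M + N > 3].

P(M + N > 3) = 3/4.
Summing MN·P(x,y) over outcomes with M + N > 3 gives 55/12.
E[M·N | M + N > 3] = (55/12) / (3/4) = 55/9.

55/9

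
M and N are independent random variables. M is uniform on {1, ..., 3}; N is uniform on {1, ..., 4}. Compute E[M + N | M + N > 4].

17/3

Outcomes with M + N > 4: (1,4), (2,3), (2,4), (3,2), (3,3), (3,4), each with probability 1/12.
E[M + N | M + N > 4] = (5 + 5 + 6 + 5 + 6 + 7) / 6 = 17/3.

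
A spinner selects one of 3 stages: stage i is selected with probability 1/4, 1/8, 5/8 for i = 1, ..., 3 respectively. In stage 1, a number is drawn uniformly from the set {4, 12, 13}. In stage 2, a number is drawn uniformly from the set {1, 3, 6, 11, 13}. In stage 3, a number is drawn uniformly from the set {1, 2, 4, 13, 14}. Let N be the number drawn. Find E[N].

E[N | stage 1] = (4+12+13)/3 = 29/3.
E[N | stage 2] = (1+3+6+11+13)/5 = 34/5.
E[N | stage 3] = (1+2+4+13+14)/5 = 34/5.
By the law of total expectation,
E[N] = (1/4)·(29/3) + (1/8)·(34/5) + (5/8)·(34/5) = 451/60.

451/60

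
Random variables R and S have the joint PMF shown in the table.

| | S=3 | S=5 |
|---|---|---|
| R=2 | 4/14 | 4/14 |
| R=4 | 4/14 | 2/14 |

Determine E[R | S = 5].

P(S = 5) = 3/7.
Σ R·P over the event = 2·(4/14) + 4·(2/14) = 8/7.
E[R | S = 5] = (8/7) / (3/7) = 8/3.

8/3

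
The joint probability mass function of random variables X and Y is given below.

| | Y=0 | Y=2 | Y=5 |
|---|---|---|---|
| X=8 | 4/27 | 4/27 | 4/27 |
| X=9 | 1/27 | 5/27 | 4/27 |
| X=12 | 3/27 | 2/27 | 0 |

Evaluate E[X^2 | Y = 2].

949/11

P(Y = 2) = 11/27.
Σ X^2·P over the event = 64·(4/27) + 81·(5/27) + 144·(2/27) = 949/27.
E[X^2 | Y = 2] = (949/27) / (11/27) = 949/11.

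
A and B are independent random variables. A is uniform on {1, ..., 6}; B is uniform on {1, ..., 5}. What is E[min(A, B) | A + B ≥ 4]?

P(A + B ≥ 4) = 9/10.
Summing min(A,B)·P(x,y) over outcomes with A + B ≥ 4 gives 67/30.
E[min(A, B) | A + B ≥ 4] = (67/30) / (9/10) = 67/27.

67/27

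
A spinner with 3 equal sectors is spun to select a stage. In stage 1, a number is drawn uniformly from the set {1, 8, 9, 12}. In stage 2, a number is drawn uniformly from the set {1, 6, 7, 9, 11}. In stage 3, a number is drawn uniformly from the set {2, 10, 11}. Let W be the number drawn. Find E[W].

E[W | stage 1] = (1+8+9+12)/4 = 15/2.
E[W | stage 2] = (1+6+7+9+11)/5 = 34/5.
E[W | stage 3] = (2+10+11)/3 = 23/3.
By the law of total expectation,
E[W] = (1/3)·(15/2) + (1/3)·(34/5) + (1/3)·(23/3) = 659/90.

659/90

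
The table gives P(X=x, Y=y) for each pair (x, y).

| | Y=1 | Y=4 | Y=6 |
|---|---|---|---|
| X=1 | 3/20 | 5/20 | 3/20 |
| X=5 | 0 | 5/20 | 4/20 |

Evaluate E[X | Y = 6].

P(Y = 6) = 7/20.
Σ X·P over the event = 1·(3/20) + 5·(4/20) = 23/20.
E[X | Y = 6] = (23/20) / (7/20) = 23/7.

23/7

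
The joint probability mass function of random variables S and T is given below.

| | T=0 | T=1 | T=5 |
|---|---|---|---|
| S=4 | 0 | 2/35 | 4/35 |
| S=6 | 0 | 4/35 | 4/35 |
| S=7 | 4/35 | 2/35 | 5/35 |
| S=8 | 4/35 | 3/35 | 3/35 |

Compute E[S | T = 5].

P(T = 5) = 16/35.
Σ S·P over the event = 4·(4/35) + 6·(4/35) + 7·(5/35) + 8·(3/35) = 99/35.
E[S | T = 5] = (99/35) / (16/35) = 99/16.

99/16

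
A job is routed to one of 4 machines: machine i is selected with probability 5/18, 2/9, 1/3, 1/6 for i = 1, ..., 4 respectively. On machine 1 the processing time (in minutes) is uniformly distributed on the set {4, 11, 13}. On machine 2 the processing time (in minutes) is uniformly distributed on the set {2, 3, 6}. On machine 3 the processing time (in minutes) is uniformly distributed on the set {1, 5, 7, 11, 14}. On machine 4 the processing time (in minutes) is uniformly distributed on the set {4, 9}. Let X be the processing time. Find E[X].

3793/540

E[X | machine 1] = (4+11+13)/3 = 28/3.
E[X | machine 2] = (2+3+6)/3 = 11/3.
E[X | machine 3] = (1+5+7+11+14)/5 = 38/5.
E[X | machine 4] = (4+9)/2 = 13/2.
E[X] = (5/18)·(28/3) + (2/9)·(11/3) + (1/3)·(38/5) + (1/6)·(13/2) = 3793/540.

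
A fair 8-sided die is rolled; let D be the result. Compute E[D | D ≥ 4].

6

Given D ≥ 4, D is equally likely to be any of {4, 5, 6, 7, 8}.
E[D | D ≥ 4] = (4 + 5 + 6 + 7 + 8) / 5 = 6.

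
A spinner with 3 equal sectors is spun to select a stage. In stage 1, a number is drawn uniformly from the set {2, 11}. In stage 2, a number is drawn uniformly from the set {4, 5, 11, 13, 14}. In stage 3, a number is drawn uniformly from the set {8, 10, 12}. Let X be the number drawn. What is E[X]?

259/30

E[X | stage 1] = (2+11)/2 = 13/2.
E[X | stage 2] = (4+5+11+13+14)/5 = 47/5.
E[X | stage 3] = (8+10+12)/3 = 10.
By the law of total expectation,
E[X] = (1/3)·(13/2) + (1/3)·(47/5) + (1/3)·(10) = 259/30.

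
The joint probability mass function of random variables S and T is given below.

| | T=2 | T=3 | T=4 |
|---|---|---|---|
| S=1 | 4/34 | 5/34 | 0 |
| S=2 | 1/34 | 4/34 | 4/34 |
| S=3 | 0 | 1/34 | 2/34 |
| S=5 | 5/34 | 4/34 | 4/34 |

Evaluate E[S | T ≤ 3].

67/24

P(T ≤ 3) = 12/17.
Σ S·P over the event = 1·(4/34) + 1·(5/34) + 2·(1/34) + 2·(4/34) + 3·(1/34) + 5·(5/34) + 5·(4/34) = 67/34.
E[S | T ≤ 3] = (67/34) / (12/17) = 67/24.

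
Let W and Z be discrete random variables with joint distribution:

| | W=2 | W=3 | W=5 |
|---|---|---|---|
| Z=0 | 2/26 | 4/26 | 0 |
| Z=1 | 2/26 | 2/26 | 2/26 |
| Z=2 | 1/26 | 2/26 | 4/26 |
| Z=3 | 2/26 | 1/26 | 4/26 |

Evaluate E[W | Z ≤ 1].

P(Z ≤ 1) = 6/13.
Σ W·P over the event = 2·(2/26) + 2·(2/26) + 3·(4/26) + 3·(2/26) + 5·(2/26) = 18/13.
E[W | Z ≤ 1] = (18/13) / (6/13) = 3.

3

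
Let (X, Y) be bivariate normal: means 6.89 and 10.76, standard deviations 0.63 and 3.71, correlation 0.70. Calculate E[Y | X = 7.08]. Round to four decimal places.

11.5432

For a bivariate normal, E[Y | X=x] = μ_Y + ρ·(σ_Y/σ_X)·(x − μ_X).
E[Y | X=7.08] = 10.76 + (0.70)·(3.71/0.63)·(7.08 − (6.89)) = 10.76 + (4.1222)·(0.19) = 11.5432.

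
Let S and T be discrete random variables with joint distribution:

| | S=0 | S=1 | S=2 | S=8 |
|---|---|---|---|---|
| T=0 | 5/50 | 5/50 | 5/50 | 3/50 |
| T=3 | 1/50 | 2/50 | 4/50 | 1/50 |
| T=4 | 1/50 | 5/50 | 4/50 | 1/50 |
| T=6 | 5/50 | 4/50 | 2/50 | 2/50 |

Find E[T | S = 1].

P(S = 1) = 8/25.
Σ T·P over the event = 0·(5/50) + 3·(2/50) + 4·(5/50) + 6·(4/50) = 1.
E[T | S = 1] = (1) / (8/25) = 25/8.

25/8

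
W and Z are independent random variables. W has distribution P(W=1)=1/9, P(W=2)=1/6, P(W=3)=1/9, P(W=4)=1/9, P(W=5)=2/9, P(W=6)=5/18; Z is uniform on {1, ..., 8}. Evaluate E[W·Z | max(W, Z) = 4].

P(max(W, Z) = 4) = 5/48.
Summing WZ·P(x,y) over outcomes with max(W, Z) = 4 gives 17/18.
E[W·Z | max(W, Z) = 4] = (17/18) / (5/48) = 136/15.

136/15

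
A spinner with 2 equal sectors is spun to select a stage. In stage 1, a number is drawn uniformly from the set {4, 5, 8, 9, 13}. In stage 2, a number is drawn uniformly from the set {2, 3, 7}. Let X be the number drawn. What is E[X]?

E[X | stage 1] = (4+5+8+9+13)/5 = 39/5.
E[X | stage 2] = (2+3+7)/3 = 4.
By the law of total expectation,
E[X] = (1/2)·(39/5) + (1/2)·(4) = 59/10.

59/10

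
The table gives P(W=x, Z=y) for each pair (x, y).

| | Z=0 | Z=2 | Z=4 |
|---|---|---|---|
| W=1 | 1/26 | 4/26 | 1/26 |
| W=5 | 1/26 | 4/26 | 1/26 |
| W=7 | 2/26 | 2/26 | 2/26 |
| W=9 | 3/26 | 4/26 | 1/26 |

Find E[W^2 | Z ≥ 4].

41

P(Z ≥ 4) = 5/26.
Summing W^2·P(W=x,Z=y) over the conditioning event gives 205/26.
E[W^2 | Z ≥ 4] = (205/26) / (5/26) = 41.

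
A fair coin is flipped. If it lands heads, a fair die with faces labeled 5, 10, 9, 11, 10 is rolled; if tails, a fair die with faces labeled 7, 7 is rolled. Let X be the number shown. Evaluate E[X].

E[X | heads] = (5+10+9+11+10)/5 = 9.
E[X | tails] = (7+7)/2 = 7.
E[X] = (1/2)·(9) + (1/2)·(7) = 8.

8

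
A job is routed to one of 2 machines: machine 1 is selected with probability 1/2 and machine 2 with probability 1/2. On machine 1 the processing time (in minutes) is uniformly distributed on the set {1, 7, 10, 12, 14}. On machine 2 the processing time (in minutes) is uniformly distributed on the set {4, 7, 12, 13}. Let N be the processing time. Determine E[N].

E[N | machine 1] = (1+7+10+12+14)/5 = 44/5.
E[N | machine 2] = (4+7+12+13)/4 = 9.
By the law of total expectation,
E[N] = (1/2)·(44/5) + (1/2)·(9) = 89/10.

89/10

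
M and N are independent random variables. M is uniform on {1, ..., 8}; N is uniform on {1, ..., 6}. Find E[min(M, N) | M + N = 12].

5

Outcomes with M + N = 12: (6,6), (7,5), (8,4), each with probability 1/48.
E[min(M, N) | M + N = 12] = (6 + 5 + 4) / 3 = 5.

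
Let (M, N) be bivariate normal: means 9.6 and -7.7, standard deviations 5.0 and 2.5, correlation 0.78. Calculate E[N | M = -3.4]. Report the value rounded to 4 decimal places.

-12.7700

E[N | M=x] = μ_N + ρ(σ_N/σ_M)(x − μ_M) for jointly normal variables.
E[N | M=-3.4] = -7.7 + (0.78)·(2.5/5.0)·(-3.4 − (9.6)) = -7.7 + (0.39)·(-13) = -12.7700.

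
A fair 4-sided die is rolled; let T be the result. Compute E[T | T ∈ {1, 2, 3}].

P(T ∈ {1, 2, 3}) = 3/4.
Σ over the event: 1·1/4 + 2·1/4 + 3·1/4 = 3/2.
E[T | T ∈ {1, 2, 3}] = (3/2) / (3/4) = 2.

2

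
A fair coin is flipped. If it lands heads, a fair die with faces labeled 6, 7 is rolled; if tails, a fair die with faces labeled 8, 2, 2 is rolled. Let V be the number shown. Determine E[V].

21/4

E[V | heads] = (6+7)/2 = 13/2.
E[V | tails] = (8+2+2)/3 = 4.
E[V] = (1/2)·(13/2) + (1/2)·(4) = 21/4.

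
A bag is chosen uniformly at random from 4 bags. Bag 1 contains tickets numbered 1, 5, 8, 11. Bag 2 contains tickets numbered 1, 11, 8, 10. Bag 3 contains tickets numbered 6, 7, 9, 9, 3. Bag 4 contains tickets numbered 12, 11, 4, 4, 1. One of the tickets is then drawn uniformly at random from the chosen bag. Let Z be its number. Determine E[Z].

E[Z | bag 1] = (1+5+8+11)/4 = 25/4.
E[Z | bag 2] = (1+11+8+10)/4 = 15/2.
E[Z | bag 3] = (6+7+9+9+3)/5 = 34/5.
E[Z | bag 4] = (12+11+4+4+1)/5 = 32/5.
By the law of total expectation,
E[Z] = (1/4)·(25/4) + (1/4)·(15/2) + (1/4)·(34/5) + (1/4)·(32/5) = 539/80.

539/80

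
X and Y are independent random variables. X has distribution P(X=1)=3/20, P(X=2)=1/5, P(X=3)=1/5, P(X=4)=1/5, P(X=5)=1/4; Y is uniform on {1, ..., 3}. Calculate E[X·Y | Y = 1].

P(Y = 1) = 1/3.
Summing XY·P(x,y) over outcomes with Y = 1 gives 16/15.
E[X·Y | Y = 1] = (16/15) / (1/3) = 16/5.

16/5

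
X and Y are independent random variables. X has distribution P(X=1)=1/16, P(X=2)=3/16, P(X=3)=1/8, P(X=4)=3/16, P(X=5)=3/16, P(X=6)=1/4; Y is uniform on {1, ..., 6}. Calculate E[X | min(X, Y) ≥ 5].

39/7

P(min(X, Y) ≥ 5) = 7/48.
Summing X·P(x,y) over outcomes with min(X, Y) ≥ 5 gives 13/16.
E[X | min(X, Y) ≥ 5] = (13/16) / (7/48) = 39/7.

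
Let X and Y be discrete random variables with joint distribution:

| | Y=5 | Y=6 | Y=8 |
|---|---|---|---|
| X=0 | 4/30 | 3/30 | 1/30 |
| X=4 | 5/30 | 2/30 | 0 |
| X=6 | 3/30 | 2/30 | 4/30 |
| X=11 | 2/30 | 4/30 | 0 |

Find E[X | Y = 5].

P(Y = 5) = 7/15.
Σ X·P over the event = 0·(4/30) + 4·(5/30) + 6·(3/30) + 11·(2/30) = 2.
E[X | Y = 5] = (2) / (7/15) = 30/7.

30/7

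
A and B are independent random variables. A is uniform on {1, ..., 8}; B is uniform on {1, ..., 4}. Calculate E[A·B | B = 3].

P(B = 3) = 1/4.
Summing AB·P(x,y) over outcomes with B = 3 gives 27/8.
E[A·B | B = 3] = (27/8) / (1/4) = 27/2.

27/2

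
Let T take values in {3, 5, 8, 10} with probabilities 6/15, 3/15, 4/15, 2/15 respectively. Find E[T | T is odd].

11/3

P(T is odd) = 3/5.
Σ over the event: 3·2/5 + 5·1/5 = 11/5.
E[T | T is odd] = (11/5) / (3/5) = 11/3.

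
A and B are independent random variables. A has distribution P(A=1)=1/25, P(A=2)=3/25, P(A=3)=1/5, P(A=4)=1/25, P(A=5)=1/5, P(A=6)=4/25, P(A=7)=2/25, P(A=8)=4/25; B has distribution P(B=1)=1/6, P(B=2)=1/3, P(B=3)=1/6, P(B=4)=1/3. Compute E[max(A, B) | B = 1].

P(B = 1) = 1/6.
Summing max(A,B)·P(x,y) over outcomes with B = 1 gives 121/150.
E[max(A, B) | B = 1] = (121/150) / (1/6) = 121/25.

121/25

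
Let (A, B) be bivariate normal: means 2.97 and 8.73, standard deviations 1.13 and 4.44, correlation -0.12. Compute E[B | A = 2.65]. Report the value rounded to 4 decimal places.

8.8809

The regression of B on A has slope ρ·σ_B/σ_A and passes through (μ_A, μ_B).
E[B | A=2.65] = 8.73 + (-0.12)·(4.44/1.13)·(2.65 − (2.97)) = 8.73 + (-0.4715)·(-0.32) = 8.8809.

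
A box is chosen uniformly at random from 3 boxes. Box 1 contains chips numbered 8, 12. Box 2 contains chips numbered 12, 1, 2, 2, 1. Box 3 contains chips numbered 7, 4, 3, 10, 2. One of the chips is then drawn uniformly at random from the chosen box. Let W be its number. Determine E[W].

E[W | box 1] = (8+12)/2 = 10.
E[W | box 2] = (12+1+2+2+1)/5 = 18/5.
E[W | box 3] = (7+4+3+10+2)/5 = 26/5.
By the law of total expectation,
E[W] = (1/3)·(10) + (1/3)·(18/5) + (1/3)·(26/5) = 94/15.

94/15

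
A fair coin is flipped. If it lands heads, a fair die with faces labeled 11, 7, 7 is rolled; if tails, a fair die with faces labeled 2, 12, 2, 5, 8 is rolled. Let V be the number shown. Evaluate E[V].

E[V | heads] = (11+7+7)/3 = 25/3.
E[V | tails] = (2+12+2+5+8)/5 = 29/5.
By the law of total expectation,
E[V] = (1/2)·(25/3) + (1/2)·(29/5) = 106/15.

106/15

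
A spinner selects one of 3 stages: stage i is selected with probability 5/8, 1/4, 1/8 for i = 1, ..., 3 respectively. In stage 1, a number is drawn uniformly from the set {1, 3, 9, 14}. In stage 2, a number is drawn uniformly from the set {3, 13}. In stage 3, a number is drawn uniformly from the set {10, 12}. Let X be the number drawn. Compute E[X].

E[X | stage 1] = (1+3+9+14)/4 = 27/4.
E[X | stage 2] = (3+13)/2 = 8.
E[X | stage 3] = (10+12)/2 = 11.
E[X] = (5/8)·(27/4) + (1/4)·(8) + (1/8)·(11) = 243/32.

243/32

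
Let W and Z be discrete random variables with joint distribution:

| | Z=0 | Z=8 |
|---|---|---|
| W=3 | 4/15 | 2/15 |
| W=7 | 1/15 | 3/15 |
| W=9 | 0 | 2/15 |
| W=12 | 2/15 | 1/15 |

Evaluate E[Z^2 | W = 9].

64

P(W = 9) = 2/15.
Σ Z^2·P over the event = 64·(2/15) = 128/15.
E[Z^2 | W = 9] = (128/15) / (2/15) = 64.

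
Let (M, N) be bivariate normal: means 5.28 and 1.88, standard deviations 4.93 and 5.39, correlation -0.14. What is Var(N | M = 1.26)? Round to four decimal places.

The conditional variance in a bivariate normal is σ_N²(1 − ρ²), independent of x.
Var(N | M=1.26) = (5.39)²·(1 − (-0.14)²) = 29.0521·0.9804 = 28.4827.

28.4827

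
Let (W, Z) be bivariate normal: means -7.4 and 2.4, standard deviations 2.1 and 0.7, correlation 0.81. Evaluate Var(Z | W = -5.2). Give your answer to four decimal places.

0.1685

The conditional variance in a bivariate normal is σ_Z²(1 − ρ²), independent of x.
Var(Z | W=-5.2) = (0.7)²·(1 − (0.81)²) = 0.49·0.3439 = 0.1685.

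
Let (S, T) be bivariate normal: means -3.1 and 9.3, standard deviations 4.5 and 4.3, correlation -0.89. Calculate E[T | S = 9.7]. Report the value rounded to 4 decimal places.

For a bivariate normal, E[T | S=x] = μ_T + ρ·(σ_T/σ_S)·(x − μ_S).
E[T | S=9.7] = 9.3 + (-0.89)·(4.3/4.5)·(9.7 − (-3.1)) = 9.3 + (-0.850444)·(12.8) = -1.5857.

-1.5857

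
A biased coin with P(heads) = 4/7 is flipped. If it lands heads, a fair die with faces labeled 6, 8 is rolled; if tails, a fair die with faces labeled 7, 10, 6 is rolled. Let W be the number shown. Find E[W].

E[W | heads] = (6+8)/2 = 7.
E[W | tails] = (7+10+6)/3 = 23/3.
By the law of total expectation,
E[W] = (4/7)·(7) + (3/7)·(23/3) = 51/7.

51/7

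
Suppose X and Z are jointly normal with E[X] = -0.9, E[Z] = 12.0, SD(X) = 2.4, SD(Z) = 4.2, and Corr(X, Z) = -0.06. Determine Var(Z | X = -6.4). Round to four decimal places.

17.5765

Var(Z | X=x) = (1 − ρ²)·σ_Z².
Var(Z | X=-6.4) = (4.2)²·(1 − (-0.06)²) = 17.64·0.9964 = 17.5765.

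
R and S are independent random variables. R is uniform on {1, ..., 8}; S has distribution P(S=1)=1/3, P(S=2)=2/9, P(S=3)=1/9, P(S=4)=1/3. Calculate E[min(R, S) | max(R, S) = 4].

P(max(R, S) = 4) = 1/4.
Summing min(R,S)·P(x,y) over outcomes with max(R, S) = 4 gives 5/9.
E[min(R, S) | max(R, S) = 4] = (5/9) / (1/4) = 20/9.

20/9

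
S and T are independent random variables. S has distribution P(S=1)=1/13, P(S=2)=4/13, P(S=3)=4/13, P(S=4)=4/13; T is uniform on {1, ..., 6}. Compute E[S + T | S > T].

5

P(S > T) = 4/13.
Summing (S+T)·P(x,y) over outcomes with S > T gives 20/13.
E[S + T | S > T] = (20/13) / (4/13) = 5.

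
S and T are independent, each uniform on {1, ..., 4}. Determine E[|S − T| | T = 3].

Outcomes with T = 3: (1,3), (2,3), (3,3), (4,3), each with probability 1/16.
E[|S − T| | T = 3] = (2 + 1 + 0 + 1) / 4 = 1.

1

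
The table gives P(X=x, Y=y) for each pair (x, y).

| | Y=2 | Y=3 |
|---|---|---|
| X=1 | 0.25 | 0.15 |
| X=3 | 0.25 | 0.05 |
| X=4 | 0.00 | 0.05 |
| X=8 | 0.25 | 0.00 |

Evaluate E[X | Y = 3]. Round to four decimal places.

2.0000

P(Y = 3) = 0.25.
Σ X·P over the event = 1·(0.15) + 3·(0.05) + 4·(0.05) = 0.50.
E[X | Y = 3] = (0.50) / (0.25) = 2.0000.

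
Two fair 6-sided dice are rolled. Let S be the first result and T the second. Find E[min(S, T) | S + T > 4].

14/5

P(S + T > 4) = 5/6.
Summing min(S,T)·P(x,y) over outcomes with S + T > 4 gives 7/3.
E[min(S, T) | S + T > 4] = (7/3) / (5/6) = 14/5.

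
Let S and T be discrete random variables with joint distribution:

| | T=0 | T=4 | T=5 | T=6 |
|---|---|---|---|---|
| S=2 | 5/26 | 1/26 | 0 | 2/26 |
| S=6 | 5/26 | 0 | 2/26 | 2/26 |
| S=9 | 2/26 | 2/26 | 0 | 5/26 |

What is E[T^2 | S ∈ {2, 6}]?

P(S ∈ {2, 6}) = 17/26.
Σ T^2·P over the event = 0·(5/26) + 16·(1/26) + 36·(2/26) + 0·(5/26) + 25·(2/26) + 36·(2/26) = 105/13.
E[T^2 | S ∈ {2, 6}] = (105/13) / (17/26) = 210/17.

210/17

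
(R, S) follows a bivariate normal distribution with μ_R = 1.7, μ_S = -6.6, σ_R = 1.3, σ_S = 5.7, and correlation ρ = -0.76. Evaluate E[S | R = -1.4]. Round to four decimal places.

3.7302

The regression of S on R has slope ρ·σ_S/σ_R and passes through (μ_R, μ_S).
E[S | R=-1.4] = -6.6 + (-0.76)·(5.7/1.3)·(-1.4 − (1.7)) = -6.6 + (-3.33231)·(-3.1) = 3.7302.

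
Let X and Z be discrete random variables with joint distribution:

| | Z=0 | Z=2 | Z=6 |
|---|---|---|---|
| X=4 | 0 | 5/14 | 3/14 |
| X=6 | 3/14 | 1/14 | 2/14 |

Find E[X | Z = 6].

P(Z = 6) = 5/14.
Σ X·P over the event = 4·(3/14) + 6·(2/14) = 12/7.
E[X | Z = 6] = (12/7) / (5/14) = 24/5.

24/5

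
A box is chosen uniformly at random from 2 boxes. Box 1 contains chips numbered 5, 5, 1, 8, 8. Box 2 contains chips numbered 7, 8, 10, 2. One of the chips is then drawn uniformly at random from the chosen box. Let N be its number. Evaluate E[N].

E[N | box 1] = (5+5+1+8+8)/5 = 27/5.
E[N | box 2] = (7+8+10+2)/4 = 27/4.
E[N] = (1/2)·(27/5) + (1/2)·(27/4) = 243/40.

243/40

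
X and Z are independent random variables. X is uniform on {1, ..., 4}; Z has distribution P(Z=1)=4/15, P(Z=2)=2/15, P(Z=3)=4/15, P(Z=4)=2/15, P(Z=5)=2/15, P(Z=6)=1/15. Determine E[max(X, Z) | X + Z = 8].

24/5

P(X + Z = 8) = 1/12.
Summing max(X,Z)·P(x,y) over outcomes with X + Z = 8 gives 2/5.
E[max(X, Z) | X + Z = 8] = (2/5) / (1/12) = 24/5.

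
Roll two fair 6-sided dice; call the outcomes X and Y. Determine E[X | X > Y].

P(X > Y) = 5/12.
Summing X·P(x,y) over outcomes with X > Y gives 35/18.
E[X | X > Y] = (35/18) / (5/12) = 14/3.

14/3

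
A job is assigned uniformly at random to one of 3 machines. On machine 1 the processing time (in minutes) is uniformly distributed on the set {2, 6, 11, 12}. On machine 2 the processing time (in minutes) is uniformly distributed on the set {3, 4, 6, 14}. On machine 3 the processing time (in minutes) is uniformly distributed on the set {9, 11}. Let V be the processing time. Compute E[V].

49/6

E[V | machine 1] = (2+6+11+12)/4 = 31/4.
E[V | machine 2] = (3+4+6+14)/4 = 27/4.
E[V | machine 3] = (9+11)/2 = 10.
E[V] = (1/3)·(31/4) + (1/3)·(27/4) + (1/3)·(10) = 49/6.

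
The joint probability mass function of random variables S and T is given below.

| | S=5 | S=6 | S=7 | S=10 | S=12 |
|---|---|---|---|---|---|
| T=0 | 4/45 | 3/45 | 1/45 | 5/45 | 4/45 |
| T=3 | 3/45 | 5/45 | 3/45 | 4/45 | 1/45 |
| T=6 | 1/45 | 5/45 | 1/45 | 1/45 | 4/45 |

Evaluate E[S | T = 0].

P(T = 0) = 17/45.
Σ S·P over the event = 5·(4/45) + 6·(3/45) + 7·(1/45) + 10·(5/45) + 12·(4/45) = 143/45.
E[S | T = 0] = (143/45) / (17/45) = 143/17.

143/17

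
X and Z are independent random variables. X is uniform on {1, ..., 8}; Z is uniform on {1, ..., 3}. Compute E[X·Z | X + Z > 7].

15

P(X + Z > 7) = 3/8.
Summing XZ·P(x,y) over outcomes with X + Z > 7 gives 45/8.
E[X·Z | X + Z > 7] = (45/8) / (3/8) = 15.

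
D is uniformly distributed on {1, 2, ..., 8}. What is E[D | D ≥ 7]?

15/2

Given D ≥ 7, D is equally likely to be any of {7, 8}.
E[D | D ≥ 7] = (7 + 8) / 2 = 15/2.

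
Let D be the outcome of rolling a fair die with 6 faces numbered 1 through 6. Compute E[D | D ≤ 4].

5/2

Given D ≤ 4, D is equally likely to be any of {1, 2, 3, 4}.
E[D | D ≤ 4] = (1 + 2 + 3 + 4) / 4 = 5/2.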